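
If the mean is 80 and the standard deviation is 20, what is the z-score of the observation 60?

-1

Step 1: Recall the z-score formula: z = (x - mu) / sigma
Step 2: Substitute values: z = (60 - 80) / 20
Step 3: z = -20 / 20 = -1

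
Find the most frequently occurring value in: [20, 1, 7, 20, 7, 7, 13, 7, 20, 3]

7

Step 1: Count the frequency of each value:
  1: appears 1 time(s)
  3: appears 1 time(s)
  7: appears 4 time(s)
  13: appears 1 time(s)
  20: appears 3 time(s)
Step 2: The value 7 appears most frequently (4 times).
Step 3: Mode = 7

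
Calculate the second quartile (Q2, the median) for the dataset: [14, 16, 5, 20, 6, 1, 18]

14

Step 1: Sort the data: [1, 5, 6, 14, 16, 18, 20]
Step 2: n = 7
Step 3: Q2 is the median. Since n is odd, it is the middle value at position 4: 14
Step 4: Q2 = 14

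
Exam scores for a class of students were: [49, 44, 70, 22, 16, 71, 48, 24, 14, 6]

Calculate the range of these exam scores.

65

Step 1: Identify the maximum value: max = 71
Step 2: Identify the minimum value: min = 6
Step 3: Range = max - min = 71 - 6 = 65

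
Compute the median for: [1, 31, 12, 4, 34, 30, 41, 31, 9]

30

Step 1: Sort the data in ascending order: [1, 4, 9, 12, 30, 31, 31, 34, 41]
Step 2: The number of values is n = 9.
Step 3: Since n is odd, the median is the middle value at position 5: 30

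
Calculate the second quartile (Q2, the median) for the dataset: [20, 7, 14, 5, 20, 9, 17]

14

Step 1: Sort the data: [5, 7, 9, 14, 17, 20, 20]
Step 2: n = 7
Step 3: Q2 is the median. Since n is odd, it is the middle value at position 4: 14
Step 4: Q2 = 14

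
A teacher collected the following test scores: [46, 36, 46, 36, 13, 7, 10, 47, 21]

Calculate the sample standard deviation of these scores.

16.4503

Step 1: Compute the mean: 29.1111
Step 2: Sum of squared deviations from the mean: 2164.8889
Step 3: Sample variance = 2164.8889 / 8 = 270.6111
Step 4: Standard deviation = sqrt(270.6111) = 16.4503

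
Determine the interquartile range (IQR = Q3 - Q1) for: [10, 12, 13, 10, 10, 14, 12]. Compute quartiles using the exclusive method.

3

Step 1: Sort the data: [10, 10, 10, 12, 12, 13, 14]
Step 2: n = 7
Step 3: Using the exclusive quartile method:
  Q1 = 10
  Q2 (median) = 12
  Q3 = 13
  IQR = Q3 - Q1 = 13 - 10 = 3
Step 4: IQR = 3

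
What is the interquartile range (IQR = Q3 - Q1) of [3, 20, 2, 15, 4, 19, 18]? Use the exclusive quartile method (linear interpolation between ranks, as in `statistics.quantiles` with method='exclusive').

16

Step 1: Sort the data: [2, 3, 4, 15, 18, 19, 20]
Step 2: n = 7
Step 3: Using the exclusive quartile method:
  Q1 = 3
  Q2 (median) = 15
  Q3 = 19
  IQR = Q3 - Q1 = 19 - 3 = 16
Step 4: IQR = 16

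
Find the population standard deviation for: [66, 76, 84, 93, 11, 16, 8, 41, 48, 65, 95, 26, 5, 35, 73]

30.62

Step 1: Compute the mean: 49.4667
Step 2: Sum of squared deviations from the mean: 14063.7333
Step 3: Population variance = 14063.7333 / 15 = 937.5822
Step 4: Standard deviation = sqrt(937.5822) = 30.62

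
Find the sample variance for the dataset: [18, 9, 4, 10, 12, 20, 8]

31.9524

Step 1: Compute the mean: (18 + 9 + 4 + 10 + 12 + 20 + 8) / 7 = 11.5714
Step 2: Compute squared deviations from the mean:
  (18 - 11.5714)^2 = 41.3265
  (9 - 11.5714)^2 = 6.6122
  (4 - 11.5714)^2 = 57.3265
  (10 - 11.5714)^2 = 2.4694
  (12 - 11.5714)^2 = 0.1837
  (20 - 11.5714)^2 = 71.0408
  (8 - 11.5714)^2 = 12.7551
Step 3: Sum of squared deviations = 191.7143
Step 4: Sample variance = 191.7143 / 6 = 31.9524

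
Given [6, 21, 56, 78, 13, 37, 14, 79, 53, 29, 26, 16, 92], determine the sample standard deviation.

28.7489

Step 1: Compute the mean: 40
Step 2: Sum of squared deviations from the mean: 9918
Step 3: Sample variance = 9918 / 12 = 826.5
Step 4: Standard deviation = sqrt(826.5) = 28.7489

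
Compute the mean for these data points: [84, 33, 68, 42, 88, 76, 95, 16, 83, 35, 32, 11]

55.25

Step 1: Sum all values: 84 + 33 + 68 + 42 + 88 + 76 + 95 + 16 + 83 + 35 + 32 + 11 = 663
Step 2: Count the number of values: n = 12
Step 3: Mean = sum / n = 663 / 12 = 55.25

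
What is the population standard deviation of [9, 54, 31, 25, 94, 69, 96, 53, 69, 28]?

28.0564

Step 1: Compute the mean: 52.8
Step 2: Sum of squared deviations from the mean: 7871.6
Step 3: Population variance = 7871.6 / 10 = 787.16
Step 4: Standard deviation = sqrt(787.16) = 28.0564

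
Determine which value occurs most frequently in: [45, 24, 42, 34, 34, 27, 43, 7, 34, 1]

34

Step 1: Count the frequency of each value:
  1: appears 1 time(s)
  7: appears 1 time(s)
  24: appears 1 time(s)
  27: appears 1 time(s)
  34: appears 3 time(s)
  42: appears 1 time(s)
  43: appears 1 time(s)
  45: appears 1 time(s)
Step 2: The value 34 appears most frequently (3 times).
Step 3: Mode = 34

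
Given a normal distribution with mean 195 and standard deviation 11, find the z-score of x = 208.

1.1818

Step 1: Recall the z-score formula: z = (x - mu) / sigma
Step 2: Substitute values: z = (208 - 195) / 11
Step 3: z = 13 / 11 = 1.1818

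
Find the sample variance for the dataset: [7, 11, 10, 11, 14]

6.3

Step 1: Compute the mean: (7 + 11 + 10 + 11 + 14) / 5 = 10.6
Step 2: Compute squared deviations from the mean:
  (7 - 10.6)^2 = 12.96
  (11 - 10.6)^2 = 0.16
  (10 - 10.6)^2 = 0.36
  (11 - 10.6)^2 = 0.16
  (14 - 10.6)^2 = 11.56
Step 3: Sum of squared deviations = 25.2
Step 4: Sample variance = 25.2 / 4 = 6.3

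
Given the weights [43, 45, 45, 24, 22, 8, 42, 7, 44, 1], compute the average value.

28.1

Step 1: Sum all values: 43 + 45 + 45 + 24 + 22 + 8 + 42 + 7 + 44 + 1 = 281
Step 2: Count the number of values: n = 10
Step 3: Mean = sum / n = 281 / 10 = 28.1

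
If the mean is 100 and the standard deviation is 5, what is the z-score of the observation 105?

1

Step 1: Recall the z-score formula: z = (x - mu) / sigma
Step 2: Substitute values: z = (105 - 100) / 5
Step 3: z = 5 / 5 = 1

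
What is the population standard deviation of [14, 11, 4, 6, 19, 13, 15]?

4.8319

Step 1: Compute the mean: 11.7143
Step 2: Sum of squared deviations from the mean: 163.4286
Step 3: Population variance = 163.4286 / 7 = 23.3469
Step 4: Standard deviation = sqrt(23.3469) = 4.8319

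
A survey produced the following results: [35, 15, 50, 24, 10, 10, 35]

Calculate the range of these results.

40

Step 1: Identify the maximum value: max = 50
Step 2: Identify the minimum value: min = 10
Step 3: Range = max - min = 50 - 10 = 40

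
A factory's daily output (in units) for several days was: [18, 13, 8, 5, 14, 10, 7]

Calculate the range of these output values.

13

Step 1: Identify the maximum value: max = 18
Step 2: Identify the minimum value: min = 5
Step 3: Range = max - min = 18 - 5 = 13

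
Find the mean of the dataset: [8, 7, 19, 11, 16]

12.2

Step 1: Sum all values: 8 + 7 + 19 + 11 + 16 = 61
Step 2: Count the number of values: n = 5
Step 3: Mean = sum / n = 61 / 5 = 12.2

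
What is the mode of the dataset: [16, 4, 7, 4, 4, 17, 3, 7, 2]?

4

Step 1: Count the frequency of each value:
  2: appears 1 time(s)
  3: appears 1 time(s)
  4: appears 3 time(s)
  7: appears 2 time(s)
  16: appears 1 time(s)
  17: appears 1 time(s)
Step 2: The value 4 appears most frequently (3 times).
Step 3: Mode = 4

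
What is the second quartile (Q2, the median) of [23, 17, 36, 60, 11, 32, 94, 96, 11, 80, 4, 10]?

27.5

Step 1: Sort the data: [4, 10, 11, 11, 17, 23, 32, 36, 60, 80, 94, 96]
Step 2: n = 12
Step 3: Q2 is the median. Since n is even, it is the average of the values at positions 6 and 7:
  Q2 = (23 + 32) / 2 = 27.5
Step 4: Q2 = 27.5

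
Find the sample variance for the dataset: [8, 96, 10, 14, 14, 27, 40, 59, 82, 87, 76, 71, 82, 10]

1144.2198

Step 1: Compute the mean: (8 + 96 + 10 + 14 + 14 + 27 + 40 + 59 + 82 + 87 + 76 + 71 + 82 + 10) / 14 = 48.2857
Step 2: Compute squared deviations from the mean:
  (8 - 48.2857)^2 = 1622.9388
  (96 - 48.2857)^2 = 2276.6531
  (10 - 48.2857)^2 = 1465.7959
  (14 - 48.2857)^2 = 1175.5102
  (14 - 48.2857)^2 = 1175.5102
  (27 - 48.2857)^2 = 453.0816
  (40 - 48.2857)^2 = 68.6531
  (59 - 48.2857)^2 = 114.7959
  (82 - 48.2857)^2 = 1136.6531
  (87 - 48.2857)^2 = 1498.7959
  (76 - 48.2857)^2 = 768.0816
  (71 - 48.2857)^2 = 515.9388
  (82 - 48.2857)^2 = 1136.6531
  (10 - 48.2857)^2 = 1465.7959
Step 3: Sum of squared deviations = 14874.8571
Step 4: Sample variance = 14874.8571 / 13 = 1144.2198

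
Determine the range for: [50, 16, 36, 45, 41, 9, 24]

41

Step 1: Identify the maximum value: max = 50
Step 2: Identify the minimum value: min = 9
Step 3: Range = max - min = 50 - 9 = 41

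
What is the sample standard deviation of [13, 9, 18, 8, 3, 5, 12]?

5.0897

Step 1: Compute the mean: 9.7143
Step 2: Sum of squared deviations from the mean: 155.4286
Step 3: Sample variance = 155.4286 / 6 = 25.9048
Step 4: Standard deviation = sqrt(25.9048) = 5.0897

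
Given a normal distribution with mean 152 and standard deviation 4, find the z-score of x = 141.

-2.75

Step 1: Recall the z-score formula: z = (x - mu) / sigma
Step 2: Substitute values: z = (141 - 152) / 4
Step 3: z = -11 / 4 = -2.75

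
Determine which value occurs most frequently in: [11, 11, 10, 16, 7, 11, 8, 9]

11

Step 1: Count the frequency of each value:
  7: appears 1 time(s)
  8: appears 1 time(s)
  9: appears 1 time(s)
  10: appears 1 time(s)
  11: appears 3 time(s)
  16: appears 1 time(s)
Step 2: The value 11 appears most frequently (3 times).
Step 3: Mode = 11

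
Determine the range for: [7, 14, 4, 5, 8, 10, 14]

10

Step 1: Identify the maximum value: max = 14
Step 2: Identify the minimum value: min = 4
Step 3: Range = max - min = 14 - 4 = 10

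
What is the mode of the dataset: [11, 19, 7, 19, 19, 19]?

19

Step 1: Count the frequency of each value:
  7: appears 1 time(s)
  11: appears 1 time(s)
  19: appears 4 time(s)
Step 2: The value 19 appears most frequently (4 times).
Step 3: Mode = 19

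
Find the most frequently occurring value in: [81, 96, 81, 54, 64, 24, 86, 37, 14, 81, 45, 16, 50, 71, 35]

81

Step 1: Count the frequency of each value:
  14: appears 1 time(s)
  16: appears 1 time(s)
  24: appears 1 time(s)
  35: appears 1 time(s)
  37: appears 1 time(s)
  45: appears 1 time(s)
  50: appears 1 time(s)
  54: appears 1 time(s)
  64: appears 1 time(s)
  71: appears 1 time(s)
  81: appears 3 time(s)
  86: appears 1 time(s)
  96: appears 1 time(s)
Step 2: The value 81 appears most frequently (3 times).
Step 3: Mode = 81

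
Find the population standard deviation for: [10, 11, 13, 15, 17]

2.5612

Step 1: Compute the mean: 13.2
Step 2: Sum of squared deviations from the mean: 32.8
Step 3: Population variance = 32.8 / 5 = 6.56
Step 4: Standard deviation = sqrt(6.56) = 2.5612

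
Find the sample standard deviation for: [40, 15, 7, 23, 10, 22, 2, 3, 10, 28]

12.1289

Step 1: Compute the mean: 16
Step 2: Sum of squared deviations from the mean: 1324
Step 3: Sample variance = 1324 / 9 = 147.1111
Step 4: Standard deviation = sqrt(147.1111) = 12.1289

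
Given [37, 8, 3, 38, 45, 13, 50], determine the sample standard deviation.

19.1635

Step 1: Compute the mean: 27.7143
Step 2: Sum of squared deviations from the mean: 2203.4286
Step 3: Sample variance = 2203.4286 / 6 = 367.2381
Step 4: Standard deviation = sqrt(367.2381) = 19.1635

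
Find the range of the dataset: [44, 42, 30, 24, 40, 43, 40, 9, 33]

35

Step 1: Identify the maximum value: max = 44
Step 2: Identify the minimum value: min = 9
Step 3: Range = max - min = 44 - 9 = 35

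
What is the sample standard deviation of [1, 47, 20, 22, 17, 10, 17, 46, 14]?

15.42

Step 1: Compute the mean: 21.5556
Step 2: Sum of squared deviations from the mean: 1902.2222
Step 3: Sample variance = 1902.2222 / 8 = 237.7778
Step 4: Standard deviation = sqrt(237.7778) = 15.42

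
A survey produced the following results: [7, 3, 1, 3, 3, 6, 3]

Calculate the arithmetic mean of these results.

3.7143

Step 1: Sum all values: 7 + 3 + 1 + 3 + 3 + 6 + 3 = 26
Step 2: Count the number of values: n = 7
Step 3: Mean = sum / n = 26 / 7 = 3.7143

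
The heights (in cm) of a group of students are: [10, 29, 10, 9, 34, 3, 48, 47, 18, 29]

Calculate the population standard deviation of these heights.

15.3235

Step 1: Compute the mean: 23.7
Step 2: Sum of squared deviations from the mean: 2348.1
Step 3: Population variance = 2348.1 / 10 = 234.81
Step 4: Standard deviation = sqrt(234.81) = 15.3235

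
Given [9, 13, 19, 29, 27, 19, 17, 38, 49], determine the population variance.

144.2469

Step 1: Compute the mean: (9 + 13 + 19 + 29 + 27 + 19 + 17 + 38 + 49) / 9 = 24.4444
Step 2: Compute squared deviations from the mean:
  (9 - 24.4444)^2 = 238.5309
  (13 - 24.4444)^2 = 130.9753
  (19 - 24.4444)^2 = 29.642
  (29 - 24.4444)^2 = 20.7531
  (27 - 24.4444)^2 = 6.5309
  (19 - 24.4444)^2 = 29.642
  (17 - 24.4444)^2 = 55.4198
  (38 - 24.4444)^2 = 183.7531
  (49 - 24.4444)^2 = 602.9753
Step 3: Sum of squared deviations = 1298.2222
Step 4: Population variance = 1298.2222 / 9 = 144.2469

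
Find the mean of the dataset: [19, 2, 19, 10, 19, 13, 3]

12.1429

Step 1: Sum all values: 19 + 2 + 19 + 10 + 19 + 13 + 3 = 85
Step 2: Count the number of values: n = 7
Step 3: Mean = sum / n = 85 / 7 = 12.1429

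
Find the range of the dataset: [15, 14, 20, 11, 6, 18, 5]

15

Step 1: Identify the maximum value: max = 20
Step 2: Identify the minimum value: min = 5
Step 3: Range = max - min = 20 - 5 = 15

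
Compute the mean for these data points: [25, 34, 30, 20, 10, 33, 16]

24

Step 1: Sum all values: 25 + 34 + 30 + 20 + 10 + 33 + 16 = 168
Step 2: Count the number of values: n = 7
Step 3: Mean = sum / n = 168 / 7 = 24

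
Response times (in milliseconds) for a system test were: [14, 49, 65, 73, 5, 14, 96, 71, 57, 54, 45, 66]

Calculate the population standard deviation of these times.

26.2492

Step 1: Compute the mean: 50.75
Step 2: Sum of squared deviations from the mean: 8268.25
Step 3: Population variance = 8268.25 / 12 = 689.0208
Step 4: Standard deviation = sqrt(689.0208) = 26.2492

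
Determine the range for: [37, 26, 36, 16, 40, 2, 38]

38

Step 1: Identify the maximum value: max = 40
Step 2: Identify the minimum value: min = 2
Step 3: Range = max - min = 40 - 2 = 38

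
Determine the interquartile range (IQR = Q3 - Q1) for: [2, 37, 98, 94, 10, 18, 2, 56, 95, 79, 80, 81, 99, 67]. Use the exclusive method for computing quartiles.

78.25

Step 1: Sort the data: [2, 2, 10, 18, 37, 56, 67, 79, 80, 81, 94, 95, 98, 99]
Step 2: n = 14
Step 3: Using the exclusive quartile method:
  Q1 = 16
  Q2 (median) = 73
  Q3 = 94.25
  IQR = Q3 - Q1 = 94.25 - 16 = 78.25
Step 4: IQR = 78.25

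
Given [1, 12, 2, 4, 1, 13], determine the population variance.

25.5833

Step 1: Compute the mean: (1 + 12 + 2 + 4 + 1 + 13) / 6 = 5.5
Step 2: Compute squared deviations from the mean:
  (1 - 5.5)^2 = 20.25
  (12 - 5.5)^2 = 42.25
  (2 - 5.5)^2 = 12.25
  (4 - 5.5)^2 = 2.25
  (1 - 5.5)^2 = 20.25
  (13 - 5.5)^2 = 56.25
Step 3: Sum of squared deviations = 153.5
Step 4: Population variance = 153.5 / 6 = 25.5833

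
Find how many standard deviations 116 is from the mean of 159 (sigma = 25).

-1.72

Step 1: Recall the z-score formula: z = (x - mu) / sigma
Step 2: Substitute values: z = (116 - 159) / 25
Step 3: z = -43 / 25 = -1.72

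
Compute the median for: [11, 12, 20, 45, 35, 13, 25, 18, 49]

20

Step 1: Sort the data in ascending order: [11, 12, 13, 18, 20, 25, 35, 45, 49]
Step 2: The number of values is n = 9.
Step 3: Since n is odd, the median is the middle value at position 5: 20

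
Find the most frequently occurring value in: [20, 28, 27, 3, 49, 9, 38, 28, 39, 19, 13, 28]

28

Step 1: Count the frequency of each value:
  3: appears 1 time(s)
  9: appears 1 time(s)
  13: appears 1 time(s)
  19: appears 1 time(s)
  20: appears 1 time(s)
  27: appears 1 time(s)
  28: appears 3 time(s)
  38: appears 1 time(s)
  39: appears 1 time(s)
  49: appears 1 time(s)
Step 2: The value 28 appears most frequently (3 times).
Step 3: Mode = 28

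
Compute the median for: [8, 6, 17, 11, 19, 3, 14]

11

Step 1: Sort the data in ascending order: [3, 6, 8, 11, 14, 17, 19]
Step 2: The number of values is n = 7.
Step 3: Since n is odd, the median is the middle value at position 4: 11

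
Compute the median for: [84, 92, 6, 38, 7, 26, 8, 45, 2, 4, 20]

20

Step 1: Sort the data in ascending order: [2, 4, 6, 7, 8, 20, 26, 38, 45, 84, 92]
Step 2: The number of values is n = 11.
Step 3: Since n is odd, the median is the middle value at position 6: 20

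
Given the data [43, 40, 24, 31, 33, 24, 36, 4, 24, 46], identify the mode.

24

Step 1: Count the frequency of each value:
  4: appears 1 time(s)
  24: appears 3 time(s)
  31: appears 1 time(s)
  33: appears 1 time(s)
  36: appears 1 time(s)
  40: appears 1 time(s)
  43: appears 1 time(s)
  46: appears 1 time(s)
Step 2: The value 24 appears most frequently (3 times).
Step 3: Mode = 24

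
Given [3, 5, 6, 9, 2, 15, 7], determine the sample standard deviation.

4.348

Step 1: Compute the mean: 6.7143
Step 2: Sum of squared deviations from the mean: 113.4286
Step 3: Sample variance = 113.4286 / 6 = 18.9048
Step 4: Standard deviation = sqrt(18.9048) = 4.348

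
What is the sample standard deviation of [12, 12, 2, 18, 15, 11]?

5.3914

Step 1: Compute the mean: 11.6667
Step 2: Sum of squared deviations from the mean: 145.3333
Step 3: Sample variance = 145.3333 / 5 = 29.0667
Step 4: Standard deviation = sqrt(29.0667) = 5.3914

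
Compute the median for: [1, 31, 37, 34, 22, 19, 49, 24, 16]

24

Step 1: Sort the data in ascending order: [1, 16, 19, 22, 24, 31, 34, 37, 49]
Step 2: The number of values is n = 9.
Step 3: Since n is odd, the median is the middle value at position 5: 24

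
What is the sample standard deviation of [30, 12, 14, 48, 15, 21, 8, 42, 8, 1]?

15.4305

Step 1: Compute the mean: 19.9
Step 2: Sum of squared deviations from the mean: 2142.9
Step 3: Sample variance = 2142.9 / 9 = 238.1
Step 4: Standard deviation = sqrt(238.1) = 15.4305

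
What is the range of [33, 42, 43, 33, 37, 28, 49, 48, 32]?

21

Step 1: Identify the maximum value: max = 49
Step 2: Identify the minimum value: min = 28
Step 3: Range = max - min = 49 - 28 = 21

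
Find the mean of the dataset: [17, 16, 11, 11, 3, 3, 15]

10.8571

Step 1: Sum all values: 17 + 16 + 11 + 11 + 3 + 3 + 15 = 76
Step 2: Count the number of values: n = 7
Step 3: Mean = sum / n = 76 / 7 = 10.8571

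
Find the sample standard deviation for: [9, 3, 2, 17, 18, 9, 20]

7.2899

Step 1: Compute the mean: 11.1429
Step 2: Sum of squared deviations from the mean: 318.8571
Step 3: Sample variance = 318.8571 / 6 = 53.1429
Step 4: Standard deviation = sqrt(53.1429) = 7.2899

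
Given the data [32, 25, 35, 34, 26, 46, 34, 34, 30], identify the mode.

34

Step 1: Count the frequency of each value:
  25: appears 1 time(s)
  26: appears 1 time(s)
  30: appears 1 time(s)
  32: appears 1 time(s)
  34: appears 3 time(s)
  35: appears 1 time(s)
  46: appears 1 time(s)
Step 2: The value 34 appears most frequently (3 times).
Step 3: Mode = 34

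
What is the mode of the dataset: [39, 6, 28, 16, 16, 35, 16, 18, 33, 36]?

16

Step 1: Count the frequency of each value:
  6: appears 1 time(s)
  16: appears 3 time(s)
  18: appears 1 time(s)
  28: appears 1 time(s)
  33: appears 1 time(s)
  35: appears 1 time(s)
  36: appears 1 time(s)
  39: appears 1 time(s)
Step 2: The value 16 appears most frequently (3 times).
Step 3: Mode = 16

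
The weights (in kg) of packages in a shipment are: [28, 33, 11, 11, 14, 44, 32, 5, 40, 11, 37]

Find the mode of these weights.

11

Step 1: Count the frequency of each value:
  5: appears 1 time(s)
  11: appears 3 time(s)
  14: appears 1 time(s)
  28: appears 1 time(s)
  32: appears 1 time(s)
  33: appears 1 time(s)
  37: appears 1 time(s)
  40: appears 1 time(s)
  44: appears 1 time(s)
Step 2: The value 11 appears most frequently (3 times).
Step 3: Mode = 11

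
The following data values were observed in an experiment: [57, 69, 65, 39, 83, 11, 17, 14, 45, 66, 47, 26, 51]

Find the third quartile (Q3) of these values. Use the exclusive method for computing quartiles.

65.5

Step 1: Sort the data: [11, 14, 17, 26, 39, 45, 47, 51, 57, 65, 66, 69, 83]
Step 2: n = 13
Step 3: Using the exclusive quartile method:
  Q1 = 21.5
  Q2 (median) = 47
  Q3 = 65.5
  IQR = Q3 - Q1 = 65.5 - 21.5 = 44
Step 4: Q3 = 65.5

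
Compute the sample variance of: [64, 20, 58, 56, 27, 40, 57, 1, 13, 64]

537.7778

Step 1: Compute the mean: (64 + 20 + 58 + 56 + 27 + 40 + 57 + 1 + 13 + 64) / 10 = 40
Step 2: Compute squared deviations from the mean:
  (64 - 40)^2 = 576
  (20 - 40)^2 = 400
  (58 - 40)^2 = 324
  (56 - 40)^2 = 256
  (27 - 40)^2 = 169
  (40 - 40)^2 = 0
  (57 - 40)^2 = 289
  (1 - 40)^2 = 1521
  (13 - 40)^2 = 729
  (64 - 40)^2 = 576
Step 3: Sum of squared deviations = 4840
Step 4: Sample variance = 4840 / 9 = 537.7778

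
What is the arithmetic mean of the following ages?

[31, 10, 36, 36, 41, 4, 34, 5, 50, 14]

26.1

Step 1: Sum all values: 31 + 10 + 36 + 36 + 41 + 4 + 34 + 5 + 50 + 14 = 261
Step 2: Count the number of values: n = 10
Step 3: Mean = sum / n = 261 / 10 = 26.1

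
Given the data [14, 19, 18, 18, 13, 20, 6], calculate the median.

18

Step 1: Sort the data in ascending order: [6, 13, 14, 18, 18, 19, 20]
Step 2: The number of values is n = 7.
Step 3: Since n is odd, the median is the middle value at position 4: 18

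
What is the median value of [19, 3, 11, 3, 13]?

11

Step 1: Sort the data in ascending order: [3, 3, 11, 13, 19]
Step 2: The number of values is n = 5.
Step 3: Since n is odd, the median is the middle value at position 3: 11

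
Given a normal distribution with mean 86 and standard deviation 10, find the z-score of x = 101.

1.5

Step 1: Recall the z-score formula: z = (x - mu) / sigma
Step 2: Substitute values: z = (101 - 86) / 10
Step 3: z = 15 / 10 = 1.5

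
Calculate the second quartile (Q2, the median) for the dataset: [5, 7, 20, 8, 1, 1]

6

Step 1: Sort the data: [1, 1, 5, 7, 8, 20]
Step 2: n = 6
Step 3: Q2 is the median. Since n is even, it is the average of the values at positions 3 and 4:
  Q2 = (5 + 7) / 2 = 6
Step 4: Q2 = 6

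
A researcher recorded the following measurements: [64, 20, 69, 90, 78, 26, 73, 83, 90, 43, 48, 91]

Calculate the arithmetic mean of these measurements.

64.5833

Step 1: Sum all values: 64 + 20 + 69 + 90 + 78 + 26 + 73 + 83 + 90 + 43 + 48 + 91 = 775
Step 2: Count the number of values: n = 12
Step 3: Mean = sum / n = 775 / 12 = 64.5833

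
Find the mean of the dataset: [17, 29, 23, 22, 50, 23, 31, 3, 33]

25.6667

Step 1: Sum all values: 17 + 29 + 23 + 22 + 50 + 23 + 31 + 3 + 33 = 231
Step 2: Count the number of values: n = 9
Step 3: Mean = sum / n = 231 / 9 = 25.6667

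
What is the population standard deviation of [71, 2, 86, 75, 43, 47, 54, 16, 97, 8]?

31.4148

Step 1: Compute the mean: 49.9
Step 2: Sum of squared deviations from the mean: 9868.9
Step 3: Population variance = 9868.9 / 10 = 986.89
Step 4: Standard deviation = sqrt(986.89) = 31.4148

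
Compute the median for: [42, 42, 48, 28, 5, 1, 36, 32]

34

Step 1: Sort the data in ascending order: [1, 5, 28, 32, 36, 42, 42, 48]
Step 2: The number of values is n = 8.
Step 3: Since n is even, the median is the average of positions 4 and 5:
  Median = (32 + 36) / 2 = 34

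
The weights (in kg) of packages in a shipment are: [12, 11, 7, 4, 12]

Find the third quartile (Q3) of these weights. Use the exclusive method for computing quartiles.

12

Step 1: Sort the data: [4, 7, 11, 12, 12]
Step 2: n = 5
Step 3: Using the exclusive quartile method:
  Q1 = 5.5
  Q2 (median) = 11
  Q3 = 12
  IQR = Q3 - Q1 = 12 - 5.5 = 6.5
Step 4: Q3 = 12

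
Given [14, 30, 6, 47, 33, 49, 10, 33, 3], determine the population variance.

267.1111

Step 1: Compute the mean: (14 + 30 + 6 + 47 + 33 + 49 + 10 + 33 + 3) / 9 = 25
Step 2: Compute squared deviations from the mean:
  (14 - 25)^2 = 121
  (30 - 25)^2 = 25
  (6 - 25)^2 = 361
  (47 - 25)^2 = 484
  (33 - 25)^2 = 64
  (49 - 25)^2 = 576
  (10 - 25)^2 = 225
  (33 - 25)^2 = 64
  (3 - 25)^2 = 484
Step 3: Sum of squared deviations = 2404
Step 4: Population variance = 2404 / 9 = 267.1111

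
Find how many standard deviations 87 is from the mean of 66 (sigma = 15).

1.4

Step 1: Recall the z-score formula: z = (x - mu) / sigma
Step 2: Substitute values: z = (87 - 66) / 15
Step 3: z = 21 / 15 = 1.4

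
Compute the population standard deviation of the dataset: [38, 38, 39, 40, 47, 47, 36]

4.1305

Step 1: Compute the mean: 40.7143
Step 2: Sum of squared deviations from the mean: 119.4286
Step 3: Population variance = 119.4286 / 7 = 17.0612
Step 4: Standard deviation = sqrt(17.0612) = 4.1305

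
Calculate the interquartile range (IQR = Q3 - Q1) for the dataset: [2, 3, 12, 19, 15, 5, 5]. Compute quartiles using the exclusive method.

12

Step 1: Sort the data: [2, 3, 5, 5, 12, 15, 19]
Step 2: n = 7
Step 3: Using the exclusive quartile method:
  Q1 = 3
  Q2 (median) = 5
  Q3 = 15
  IQR = Q3 - Q1 = 15 - 3 = 12
Step 4: IQR = 12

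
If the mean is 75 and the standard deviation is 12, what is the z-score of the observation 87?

1

Step 1: Recall the z-score formula: z = (x - mu) / sigma
Step 2: Substitute values: z = (87 - 75) / 12
Step 3: z = 12 / 12 = 1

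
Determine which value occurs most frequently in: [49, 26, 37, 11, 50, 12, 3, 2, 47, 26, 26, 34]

26

Step 1: Count the frequency of each value:
  2: appears 1 time(s)
  3: appears 1 time(s)
  11: appears 1 time(s)
  12: appears 1 time(s)
  26: appears 3 time(s)
  34: appears 1 time(s)
  37: appears 1 time(s)
  47: appears 1 time(s)
  49: appears 1 time(s)
  50: appears 1 time(s)
Step 2: The value 26 appears most frequently (3 times).
Step 3: Mode = 26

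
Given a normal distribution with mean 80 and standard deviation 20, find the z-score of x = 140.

3

Step 1: Recall the z-score formula: z = (x - mu) / sigma
Step 2: Substitute values: z = (140 - 80) / 20
Step 3: z = 60 / 20 = 3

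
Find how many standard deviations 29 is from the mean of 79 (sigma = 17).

-2.9412

Step 1: Recall the z-score formula: z = (x - mu) / sigma
Step 2: Substitute values: z = (29 - 79) / 17
Step 3: z = -50 / 17 = -2.9412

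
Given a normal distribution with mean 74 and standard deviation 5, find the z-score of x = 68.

-1.2

Step 1: Recall the z-score formula: z = (x - mu) / sigma
Step 2: Substitute values: z = (68 - 74) / 5
Step 3: z = -6 / 5 = -1.2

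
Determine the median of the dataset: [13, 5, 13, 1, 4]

5

Step 1: Sort the data in ascending order: [1, 4, 5, 13, 13]
Step 2: The number of values is n = 5.
Step 3: Since n is odd, the median is the middle value at position 3: 5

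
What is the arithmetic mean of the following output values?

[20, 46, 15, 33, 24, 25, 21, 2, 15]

22.3333

Step 1: Sum all values: 20 + 46 + 15 + 33 + 24 + 25 + 21 + 2 + 15 = 201
Step 2: Count the number of values: n = 9
Step 3: Mean = sum / n = 201 / 9 = 22.3333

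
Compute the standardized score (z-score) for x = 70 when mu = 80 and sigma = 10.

-1

Step 1: Recall the z-score formula: z = (x - mu) / sigma
Step 2: Substitute values: z = (70 - 80) / 10
Step 3: z = -10 / 10 = -1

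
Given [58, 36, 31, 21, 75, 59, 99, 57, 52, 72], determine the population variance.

474.6

Step 1: Compute the mean: (58 + 36 + 31 + 21 + 75 + 59 + 99 + 57 + 52 + 72) / 10 = 56
Step 2: Compute squared deviations from the mean:
  (58 - 56)^2 = 4
  (36 - 56)^2 = 400
  (31 - 56)^2 = 625
  (21 - 56)^2 = 1225
  (75 - 56)^2 = 361
  (59 - 56)^2 = 9
  (99 - 56)^2 = 1849
  (57 - 56)^2 = 1
  (52 - 56)^2 = 16
  (72 - 56)^2 = 256
Step 3: Sum of squared deviations = 4746
Step 4: Population variance = 4746 / 10 = 474.6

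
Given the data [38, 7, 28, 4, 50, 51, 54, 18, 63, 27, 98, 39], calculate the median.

38.5

Step 1: Sort the data in ascending order: [4, 7, 18, 27, 28, 38, 39, 50, 51, 54, 63, 98]
Step 2: The number of values is n = 12.
Step 3: Since n is even, the median is the average of positions 6 and 7:
  Median = (38 + 39) / 2 = 38.5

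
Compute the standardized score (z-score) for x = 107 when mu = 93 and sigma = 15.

0.9333

Step 1: Recall the z-score formula: z = (x - mu) / sigma
Step 2: Substitute values: z = (107 - 93) / 15
Step 3: z = 14 / 15 = 0.9333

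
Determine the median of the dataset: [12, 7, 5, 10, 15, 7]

8.5

Step 1: Sort the data in ascending order: [5, 7, 7, 10, 12, 15]
Step 2: The number of values is n = 6.
Step 3: Since n is even, the median is the average of positions 3 and 4:
  Median = (7 + 10) / 2 = 8.5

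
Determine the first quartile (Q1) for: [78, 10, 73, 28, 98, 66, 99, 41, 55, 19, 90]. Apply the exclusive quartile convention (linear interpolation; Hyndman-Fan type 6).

28

Step 1: Sort the data: [10, 19, 28, 41, 55, 66, 73, 78, 90, 98, 99]
Step 2: n = 11
Step 3: Using the exclusive quartile method:
  Q1 = 28
  Q2 (median) = 66
  Q3 = 90
  IQR = Q3 - Q1 = 90 - 28 = 62
Step 4: Q1 = 28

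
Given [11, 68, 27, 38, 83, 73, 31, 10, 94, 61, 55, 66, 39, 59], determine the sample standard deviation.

25.7517

Step 1: Compute the mean: 51.0714
Step 2: Sum of squared deviations from the mean: 8620.9286
Step 3: Sample variance = 8620.9286 / 13 = 663.1484
Step 4: Standard deviation = sqrt(663.1484) = 25.7517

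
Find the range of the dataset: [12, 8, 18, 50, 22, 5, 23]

45

Step 1: Identify the maximum value: max = 50
Step 2: Identify the minimum value: min = 5
Step 3: Range = max - min = 50 - 5 = 45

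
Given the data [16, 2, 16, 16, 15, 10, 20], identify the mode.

16

Step 1: Count the frequency of each value:
  2: appears 1 time(s)
  10: appears 1 time(s)
  15: appears 1 time(s)
  16: appears 3 time(s)
  20: appears 1 time(s)
Step 2: The value 16 appears most frequently (3 times).
Step 3: Mode = 16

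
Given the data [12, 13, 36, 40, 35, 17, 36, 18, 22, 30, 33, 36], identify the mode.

36

Step 1: Count the frequency of each value:
  12: appears 1 time(s)
  13: appears 1 time(s)
  17: appears 1 time(s)
  18: appears 1 time(s)
  22: appears 1 time(s)
  30: appears 1 time(s)
  33: appears 1 time(s)
  35: appears 1 time(s)
  36: appears 3 time(s)
  40: appears 1 time(s)
Step 2: The value 36 appears most frequently (3 times).
Step 3: Mode = 36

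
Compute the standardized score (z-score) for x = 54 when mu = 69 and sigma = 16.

-0.9375

Step 1: Recall the z-score formula: z = (x - mu) / sigma
Step 2: Substitute values: z = (54 - 69) / 16
Step 3: z = -15 / 16 = -0.9375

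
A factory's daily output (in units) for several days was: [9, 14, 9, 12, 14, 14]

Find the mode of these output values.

14

Step 1: Count the frequency of each value:
  9: appears 2 time(s)
  12: appears 1 time(s)
  14: appears 3 time(s)
Step 2: The value 14 appears most frequently (3 times).
Step 3: Mode = 14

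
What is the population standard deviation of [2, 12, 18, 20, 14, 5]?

6.4914

Step 1: Compute the mean: 11.8333
Step 2: Sum of squared deviations from the mean: 252.8333
Step 3: Population variance = 252.8333 / 6 = 42.1389
Step 4: Standard deviation = sqrt(42.1389) = 6.4914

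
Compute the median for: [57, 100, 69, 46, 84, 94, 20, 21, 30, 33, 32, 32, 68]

46

Step 1: Sort the data in ascending order: [20, 21, 30, 32, 32, 33, 46, 57, 68, 69, 84, 94, 100]
Step 2: The number of values is n = 13.
Step 3: Since n is odd, the median is the middle value at position 7: 46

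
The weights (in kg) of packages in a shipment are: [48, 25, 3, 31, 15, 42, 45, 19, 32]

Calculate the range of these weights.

45

Step 1: Identify the maximum value: max = 48
Step 2: Identify the minimum value: min = 3
Step 3: Range = max - min = 48 - 3 = 45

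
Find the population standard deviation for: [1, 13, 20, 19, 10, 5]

6.8961

Step 1: Compute the mean: 11.3333
Step 2: Sum of squared deviations from the mean: 285.3333
Step 3: Population variance = 285.3333 / 6 = 47.5556
Step 4: Standard deviation = sqrt(47.5556) = 6.8961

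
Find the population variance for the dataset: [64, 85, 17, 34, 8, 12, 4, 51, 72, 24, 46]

696.2645

Step 1: Compute the mean: (64 + 85 + 17 + 34 + 8 + 12 + 4 + 51 + 72 + 24 + 46) / 11 = 37.9091
Step 2: Compute squared deviations from the mean:
  (64 - 37.9091)^2 = 680.7355
  (85 - 37.9091)^2 = 2217.5537
  (17 - 37.9091)^2 = 437.1901
  (34 - 37.9091)^2 = 15.281
  (8 - 37.9091)^2 = 894.5537
  (12 - 37.9091)^2 = 671.281
  (4 - 37.9091)^2 = 1149.8264
  (51 - 37.9091)^2 = 171.3719
  (72 - 37.9091)^2 = 1162.1901
  (24 - 37.9091)^2 = 193.4628
  (46 - 37.9091)^2 = 65.4628
Step 3: Sum of squared deviations = 7658.9091
Step 4: Population variance = 7658.9091 / 11 = 696.2645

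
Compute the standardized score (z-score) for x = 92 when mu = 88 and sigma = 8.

0.5

Step 1: Recall the z-score formula: z = (x - mu) / sigma
Step 2: Substitute values: z = (92 - 88) / 8
Step 3: z = 4 / 8 = 0.5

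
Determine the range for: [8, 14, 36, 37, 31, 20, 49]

41

Step 1: Identify the maximum value: max = 49
Step 2: Identify the minimum value: min = 8
Step 3: Range = max - min = 49 - 8 = 41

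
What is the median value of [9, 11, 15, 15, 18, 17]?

15

Step 1: Sort the data in ascending order: [9, 11, 15, 15, 17, 18]
Step 2: The number of values is n = 6.
Step 3: Since n is even, the median is the average of positions 3 and 4:
  Median = (15 + 15) / 2 = 15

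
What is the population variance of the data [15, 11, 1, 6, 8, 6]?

19.1389

Step 1: Compute the mean: (15 + 11 + 1 + 6 + 8 + 6) / 6 = 7.8333
Step 2: Compute squared deviations from the mean:
  (15 - 7.8333)^2 = 51.3611
  (11 - 7.8333)^2 = 10.0278
  (1 - 7.8333)^2 = 46.6944
  (6 - 7.8333)^2 = 3.3611
  (8 - 7.8333)^2 = 0.0278
  (6 - 7.8333)^2 = 3.3611
Step 3: Sum of squared deviations = 114.8333
Step 4: Population variance = 114.8333 / 6 = 19.1389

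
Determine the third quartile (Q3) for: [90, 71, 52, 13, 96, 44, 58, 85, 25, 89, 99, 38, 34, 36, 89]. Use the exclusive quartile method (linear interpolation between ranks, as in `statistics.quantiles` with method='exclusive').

89

Step 1: Sort the data: [13, 25, 34, 36, 38, 44, 52, 58, 71, 85, 89, 89, 90, 96, 99]
Step 2: n = 15
Step 3: Using the exclusive quartile method:
  Q1 = 36
  Q2 (median) = 58
  Q3 = 89
  IQR = Q3 - Q1 = 89 - 36 = 53
Step 4: Q3 = 89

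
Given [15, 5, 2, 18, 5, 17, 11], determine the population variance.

35.9592

Step 1: Compute the mean: (15 + 5 + 2 + 18 + 5 + 17 + 11) / 7 = 10.4286
Step 2: Compute squared deviations from the mean:
  (15 - 10.4286)^2 = 20.898
  (5 - 10.4286)^2 = 29.4694
  (2 - 10.4286)^2 = 71.0408
  (18 - 10.4286)^2 = 57.3265
  (5 - 10.4286)^2 = 29.4694
  (17 - 10.4286)^2 = 43.1837
  (11 - 10.4286)^2 = 0.3265
Step 3: Sum of squared deviations = 251.7143
Step 4: Population variance = 251.7143 / 7 = 35.9592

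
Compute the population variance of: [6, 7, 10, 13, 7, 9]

5.5556

Step 1: Compute the mean: (6 + 7 + 10 + 13 + 7 + 9) / 6 = 8.6667
Step 2: Compute squared deviations from the mean:
  (6 - 8.6667)^2 = 7.1111
  (7 - 8.6667)^2 = 2.7778
  (10 - 8.6667)^2 = 1.7778
  (13 - 8.6667)^2 = 18.7778
  (7 - 8.6667)^2 = 2.7778
  (9 - 8.6667)^2 = 0.1111
Step 3: Sum of squared deviations = 33.3333
Step 4: Population variance = 33.3333 / 6 = 5.5556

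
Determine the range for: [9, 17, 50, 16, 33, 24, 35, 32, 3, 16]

47

Step 1: Identify the maximum value: max = 50
Step 2: Identify the minimum value: min = 3
Step 3: Range = max - min = 50 - 3 = 47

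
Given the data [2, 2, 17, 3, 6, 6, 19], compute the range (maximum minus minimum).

17

Step 1: Identify the maximum value: max = 19
Step 2: Identify the minimum value: min = 2
Step 3: Range = max - min = 19 - 2 = 17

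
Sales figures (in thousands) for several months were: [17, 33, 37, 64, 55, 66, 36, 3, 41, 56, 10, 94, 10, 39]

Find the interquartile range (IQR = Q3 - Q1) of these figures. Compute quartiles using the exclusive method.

42.75

Step 1: Sort the data: [3, 10, 10, 17, 33, 36, 37, 39, 41, 55, 56, 64, 66, 94]
Step 2: n = 14
Step 3: Using the exclusive quartile method:
  Q1 = 15.25
  Q2 (median) = 38
  Q3 = 58
  IQR = Q3 - Q1 = 58 - 15.25 = 42.75
Step 4: IQR = 42.75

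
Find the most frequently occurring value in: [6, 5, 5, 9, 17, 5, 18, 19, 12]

5

Step 1: Count the frequency of each value:
  5: appears 3 time(s)
  6: appears 1 time(s)
  9: appears 1 time(s)
  12: appears 1 time(s)
  17: appears 1 time(s)
  18: appears 1 time(s)
  19: appears 1 time(s)
Step 2: The value 5 appears most frequently (3 times).
Step 3: Mode = 5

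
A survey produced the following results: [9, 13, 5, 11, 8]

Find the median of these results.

9

Step 1: Sort the data in ascending order: [5, 8, 9, 11, 13]
Step 2: The number of values is n = 5.
Step 3: Since n is odd, the median is the middle value at position 3: 9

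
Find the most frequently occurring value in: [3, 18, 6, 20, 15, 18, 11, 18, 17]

18

Step 1: Count the frequency of each value:
  3: appears 1 time(s)
  6: appears 1 time(s)
  11: appears 1 time(s)
  15: appears 1 time(s)
  17: appears 1 time(s)
  18: appears 3 time(s)
  20: appears 1 time(s)
Step 2: The value 18 appears most frequently (3 times).
Step 3: Mode = 18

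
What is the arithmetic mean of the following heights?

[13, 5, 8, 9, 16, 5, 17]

10.4286

Step 1: Sum all values: 13 + 5 + 8 + 9 + 16 + 5 + 17 = 73
Step 2: Count the number of values: n = 7
Step 3: Mean = sum / n = 73 / 7 = 10.4286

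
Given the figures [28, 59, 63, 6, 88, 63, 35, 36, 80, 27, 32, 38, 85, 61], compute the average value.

50.0714

Step 1: Sum all values: 28 + 59 + 63 + 6 + 88 + 63 + 35 + 36 + 80 + 27 + 32 + 38 + 85 + 61 = 701
Step 2: Count the number of values: n = 14
Step 3: Mean = sum / n = 701 / 14 = 50.0714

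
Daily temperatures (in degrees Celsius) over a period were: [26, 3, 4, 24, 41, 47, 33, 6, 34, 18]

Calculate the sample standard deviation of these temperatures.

15.6432

Step 1: Compute the mean: 23.6
Step 2: Sum of squared deviations from the mean: 2202.4
Step 3: Sample variance = 2202.4 / 9 = 244.7111
Step 4: Standard deviation = sqrt(244.7111) = 15.6432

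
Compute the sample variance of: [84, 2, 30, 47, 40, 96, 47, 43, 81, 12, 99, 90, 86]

1080.359

Step 1: Compute the mean: (84 + 2 + 30 + 47 + 40 + 96 + 47 + 43 + 81 + 12 + 99 + 90 + 86) / 13 = 58.2308
Step 2: Compute squared deviations from the mean:
  (84 - 58.2308)^2 = 664.0533
  (2 - 58.2308)^2 = 3161.8994
  (30 - 58.2308)^2 = 796.9763
  (47 - 58.2308)^2 = 126.1302
  (40 - 58.2308)^2 = 332.3609
  (96 - 58.2308)^2 = 1426.5148
  (47 - 58.2308)^2 = 126.1302
  (43 - 58.2308)^2 = 231.9763
  (81 - 58.2308)^2 = 518.4379
  (12 - 58.2308)^2 = 2137.284
  (99 - 58.2308)^2 = 1662.1302
  (90 - 58.2308)^2 = 1009.284
  (86 - 58.2308)^2 = 771.1302
Step 3: Sum of squared deviations = 12964.3077
Step 4: Sample variance = 12964.3077 / 12 = 1080.359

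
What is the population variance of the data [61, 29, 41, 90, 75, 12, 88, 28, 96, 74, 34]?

784.9917

Step 1: Compute the mean: (61 + 29 + 41 + 90 + 75 + 12 + 88 + 28 + 96 + 74 + 34) / 11 = 57.0909
Step 2: Compute squared deviations from the mean:
  (61 - 57.0909)^2 = 15.281
  (29 - 57.0909)^2 = 789.0992
  (41 - 57.0909)^2 = 258.9174
  (90 - 57.0909)^2 = 1083.0083
  (75 - 57.0909)^2 = 320.7355
  (12 - 57.0909)^2 = 2033.1901
  (88 - 57.0909)^2 = 955.3719
  (28 - 57.0909)^2 = 846.281
  (96 - 57.0909)^2 = 1513.9174
  (74 - 57.0909)^2 = 285.9174
  (34 - 57.0909)^2 = 533.1901
Step 3: Sum of squared deviations = 8634.9091
Step 4: Population variance = 8634.9091 / 11 = 784.9917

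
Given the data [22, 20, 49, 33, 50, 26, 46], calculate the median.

33

Step 1: Sort the data in ascending order: [20, 22, 26, 33, 46, 49, 50]
Step 2: The number of values is n = 7.
Step 3: Since n is odd, the median is the middle value at position 4: 33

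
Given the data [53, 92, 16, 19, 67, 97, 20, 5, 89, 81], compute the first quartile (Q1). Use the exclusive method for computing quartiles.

18.25

Step 1: Sort the data: [5, 16, 19, 20, 53, 67, 81, 89, 92, 97]
Step 2: n = 10
Step 3: Using the exclusive quartile method:
  Q1 = 18.25
  Q2 (median) = 60
  Q3 = 89.75
  IQR = Q3 - Q1 = 89.75 - 18.25 = 71.5
Step 4: Q1 = 18.25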